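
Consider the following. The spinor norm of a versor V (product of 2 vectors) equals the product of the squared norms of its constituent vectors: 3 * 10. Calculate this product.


Spinor norm N(V) = |v1|^2 * |v2|^2 * ... * |v2|^2
= 3 * 10
Running product: 3, 30
N(V) = 30


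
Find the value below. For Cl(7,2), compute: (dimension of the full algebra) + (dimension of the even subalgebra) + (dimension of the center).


n = 7 + 2 = 9
Total dim = 2^9 = 512
Even subalgebra dim = 2^8 = 256
n is odd, so center dim = 2
Sum = 512 + 256 + 2 = 770


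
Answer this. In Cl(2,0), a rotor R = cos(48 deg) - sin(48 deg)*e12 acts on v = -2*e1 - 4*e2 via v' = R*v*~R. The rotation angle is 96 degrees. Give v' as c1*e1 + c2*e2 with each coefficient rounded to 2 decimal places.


Rotor R = cos(48deg) - sin(48deg)*e12
Rotation angle theta = 2 * 48 = 96 degrees
v' = R*v*~R rotates v by theta.
cos(96deg) = -0.1045, sin(96deg) = 0.9945
v'_1 = -2*cos(96deg) - (-4)*sin(96deg)
= -2*(-0.1045) - (-4)*0.9945
= 4.19
v'_2 = -2*sin(96deg) + (-4)*cos(96deg)
= -2*0.9945 + (-4)*(-0.1045)
= -1.57
v' = 4.19*e1 - 1.57*e2


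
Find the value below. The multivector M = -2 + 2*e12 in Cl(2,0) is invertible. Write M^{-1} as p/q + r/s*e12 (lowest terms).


M = -2 + 2*e12, where e12^2 = -1.
Since M commutes with its reverse ~M = a - b*e12, M * ~M = a^2 - b^2*e12^2 = a^2 + b^2.
So M^{-1} = ~M / (a^2 + b^2) = (a - b*e12)/(a^2 + b^2).
a^2 + b^2 = 4 + 4 = 8
Scalar part = -2/8 = -1/4
Bivector coeff = -2/8 = -1/4
M^{-1} = -1/4 - 1/4*e12


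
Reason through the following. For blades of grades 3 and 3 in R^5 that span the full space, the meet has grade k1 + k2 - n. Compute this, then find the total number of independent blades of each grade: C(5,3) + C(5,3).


Meet grade = grade(A) + grade(B) - n
= 3 + 3 - 5 = 1
C(5,3) = 10
C(5,3) = 10
dim_A + dim_B = 10 + 10 = 20


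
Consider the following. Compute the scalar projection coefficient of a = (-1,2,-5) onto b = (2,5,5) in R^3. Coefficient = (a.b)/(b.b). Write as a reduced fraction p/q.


Projection coefficient = (a . b) / (b . b)
a . b = (-1)*2 + 2*5 + (-5)*5
= -2 + 10 + (-25) = -17
b . b = 2^2 + 5^2 + 5^2
= 4 + 25 + 25 = 54
Coefficient = -17/54
In lowest terms: -17/54


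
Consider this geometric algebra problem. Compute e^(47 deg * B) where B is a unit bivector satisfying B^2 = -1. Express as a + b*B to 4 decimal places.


For a unit bivector B with B^2 = -1, the exponential series gives
e^(theta*B) = cos(theta) + sin(theta)*B (the GA analogue of Euler's formula).
theta = 47 degrees = 0.820305 rad
cos(47 deg) = 0.6820
sin(47 deg) = 0.7314
exp(theta*B) = 0.6820 + 0.7314*B


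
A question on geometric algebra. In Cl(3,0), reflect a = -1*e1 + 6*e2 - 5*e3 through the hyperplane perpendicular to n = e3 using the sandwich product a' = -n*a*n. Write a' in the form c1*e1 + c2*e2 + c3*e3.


Reflection formula: a' = -n*a*n, with n = e3 (unit vector, n^2 = 1).
For reflection through hyperplane perp to e3:
The component along e3 flips sign, others stay.
a = (-1, 6, -5)
a' = (-1, 6, 5)
a' = -1*e1 + 6*e2 + 5*e3


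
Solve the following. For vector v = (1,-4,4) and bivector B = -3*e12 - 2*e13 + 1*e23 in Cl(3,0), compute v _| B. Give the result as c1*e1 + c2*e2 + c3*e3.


Left contraction v _| B = <vB>_1 (grade-1 part of the geometric product vB).
Using e1_|e12 = e2, e2_|e12 = -e1, e1_|e13 = e3, e3_|e13 = -e1, e2_|e23 = e3, e3_|e23 = -e2:
e1 coeff: -v2*b12 - v3*b13 = -(-4)*(-3) - (4)*(-2) = -4
e2 coeff: v1*b12 - v3*b23 = (1)*(-3) - (4)*(1) = -7
e3 coeff: v1*b13 + v2*b23 = (1)*(-2) + (-4)*(1) = -6
v _| B = -4*e1 - 7*e2 - 6*e3


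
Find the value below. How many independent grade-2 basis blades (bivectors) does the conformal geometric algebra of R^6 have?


The conformal model of R^6 uses Cl(7,1) with m = 6 + 2 = 8 generators.
Number of grade-2 blades = C(m, 2) = C(8, 2)
= 8*7/2 = 28


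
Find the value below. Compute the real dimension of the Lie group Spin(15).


Spin(n) double-covers SO(n); both have Lie algebra so(n) of dimension n(n-1)/2.
n = 15
n(n-1) = 15 * 14 = 210
dim Spin(15) = 210/2 = 105


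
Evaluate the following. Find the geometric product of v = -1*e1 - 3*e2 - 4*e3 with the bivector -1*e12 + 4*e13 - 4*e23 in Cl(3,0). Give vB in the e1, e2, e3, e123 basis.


vB has grade-1 (vector) and grade-3 (trivector) parts: vB = (v _| B) + (v ^ B).
Vector part <vB>_1:
  e1: -v2*b12 - v3*b13 = -(-3)*(-1) - (-4)*(4) = 13
  e2: v1*b12 - v3*b23 = (-1)*(-1) - (-4)*(-4) = -15
  e3: v1*b13 + v2*b23 = (-1)*(4) + (-3)*(-4) = 8
Trivector part <vB>_3:
  e123: v1*b23 - v2*b13 + v3*b12 = (-1)*(-4) - (-3)*(4) + (-4)*(-1) = 20
vB = 13*e1 - 15*e2 + 8*e3 + 20*e123


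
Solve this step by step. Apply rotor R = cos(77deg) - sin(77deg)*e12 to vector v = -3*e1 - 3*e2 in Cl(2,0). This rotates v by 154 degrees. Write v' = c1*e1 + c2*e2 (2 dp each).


Rotor R = cos(77deg) - sin(77deg)*e12
Rotation angle theta = 2 * 77 = 154 degrees
v' = R*v*~R rotates v by theta.
cos(154deg) = -0.8988, sin(154deg) = 0.4384
v'_1 = -3*cos(154deg) - (-3)*sin(154deg)
= -3*(-0.8988) - (-3)*0.4384
= 4.01
v'_2 = -3*sin(154deg) + (-3)*cos(154deg)
= -3*0.4384 + (-3)*(-0.8988)
= 1.38
v' = 4.01*e1 + 1.38*e2


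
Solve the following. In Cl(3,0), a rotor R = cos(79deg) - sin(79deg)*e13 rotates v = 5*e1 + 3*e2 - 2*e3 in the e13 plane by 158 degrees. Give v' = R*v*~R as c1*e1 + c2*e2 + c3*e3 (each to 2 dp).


Rotor R = cos(79deg) - sin(79deg)*e13
Rotation angle theta = 2 * 79 = 158 degrees in the e13 plane (e1 -> e3).
The component perpendicular to the plane (e2) is invariant: v'_2 = v2 = 3.00
cos(158deg) = -0.9272, sin(158deg) = 0.3746
v'_1 = v1*cos(theta) - v3*sin(theta) = 5*(-0.9272) - (-2)*0.3746 = -3.89
v'_3 = v1*sin(theta) + v3*cos(theta) = 5*0.3746 + (-2)*(-0.9272) = 3.73
v' = -3.89*e1 + 3.00*e2 + 3.73*e3


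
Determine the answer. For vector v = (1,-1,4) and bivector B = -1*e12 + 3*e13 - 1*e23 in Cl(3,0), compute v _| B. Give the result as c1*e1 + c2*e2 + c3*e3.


Left contraction v _| B = <vB>_1 (grade-1 part of the geometric product vB).
Using e1_|e12 = e2, e2_|e12 = -e1, e1_|e13 = e3, e3_|e13 = -e1, e2_|e23 = e3, e3_|e23 = -e2:
e1 coeff: -v2*b12 - v3*b13 = -(-1)*(-1) - (4)*(3) = -13
e2 coeff: v1*b12 - v3*b23 = (1)*(-1) - (4)*(-1) = 3
e3 coeff: v1*b13 + v2*b23 = (1)*(3) + (-1)*(-1) = 4
v _| B = -13*e1 + 3*e2 + 4*e3


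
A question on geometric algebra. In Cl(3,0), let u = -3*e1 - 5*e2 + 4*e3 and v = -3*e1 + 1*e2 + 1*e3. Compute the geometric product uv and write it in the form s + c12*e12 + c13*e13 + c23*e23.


In Cl(3,0): e_i^2 = 1, e_ie_j = -e_je_i for i != j.
Scalar part = u . v = (-3)*(-3) + (-5)*1 + 4*1
= 9 + (-5) + 4 = 8
e12 coeff = (-3)*1 - (-5)*(-3) = -3 - 15 = -18
e13 coeff = (-3)*1 - 4*(-3) = -3 - (-12) = 9
e23 coeff = (-5)*1 - 4*1 = -5 - 4 = -9
uv = 8 - 18*e12 + 9*e13 - 9*e23


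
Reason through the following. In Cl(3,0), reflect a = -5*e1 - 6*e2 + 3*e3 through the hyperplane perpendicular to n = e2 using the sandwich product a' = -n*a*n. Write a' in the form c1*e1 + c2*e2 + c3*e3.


Reflection formula: a' = -n*a*n, with n = e2 (unit vector, n^2 = 1).
For reflection through hyperplane perp to e2:
The component along e2 flips sign, others stay.
a = (-5, -6, 3)
a' = (-5, 6, 3)
a' = -5*e1 + 6*e2 + 3*e3


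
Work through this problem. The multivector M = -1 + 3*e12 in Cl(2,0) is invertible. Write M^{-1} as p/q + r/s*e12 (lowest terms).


M = -1 + 3*e12, where e12^2 = -1.
Since M commutes with its reverse ~M = a - b*e12, M * ~M = a^2 - b^2*e12^2 = a^2 + b^2.
So M^{-1} = ~M / (a^2 + b^2) = (a - b*e12)/(a^2 + b^2).
a^2 + b^2 = 1 + 9 = 10
Scalar part = -1/10 = -1/10
Bivector coeff = -3/10 = -3/10
M^{-1} = -1/10 - 3/10*e12


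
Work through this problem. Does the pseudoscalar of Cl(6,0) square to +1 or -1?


The pseudoscalar I = e1...e_n (product of all n generators) of Cl(p,q) satisfies I^2 = (-1)^(q + n(n-1)/2).
p = 6, q = 0, n = p + q = 6
n(n-1)/2 = 6 * 5 / 2 = 15
Exponent = q + n(n-1)/2 = 0 + 15 = 15
I^2 = (-1)^15 = -1


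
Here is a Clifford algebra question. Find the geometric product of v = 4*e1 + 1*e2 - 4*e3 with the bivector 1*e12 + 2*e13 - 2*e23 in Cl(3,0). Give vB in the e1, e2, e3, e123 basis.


vB has grade-1 (vector) and grade-3 (trivector) parts: vB = (v _| B) + (v ^ B).
Vector part <vB>_1:
  e1: -v2*b12 - v3*b13 = -(1)*(1) - (-4)*(2) = 7
  e2: v1*b12 - v3*b23 = (4)*(1) - (-4)*(-2) = -4
  e3: v1*b13 + v2*b23 = (4)*(2) + (1)*(-2) = 6
Trivector part <vB>_3:
  e123: v1*b23 - v2*b13 + v3*b12 = (4)*(-2) - (1)*(2) + (-4)*(1) = -14
vB = 7*e1 - 4*e2 + 6*e3 - 14*e123


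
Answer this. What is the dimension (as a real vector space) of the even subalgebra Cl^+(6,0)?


Even subalgebra dimension = 2^(n-1)
n = 6 + 0 = 6
2^(6 - 1) = 2^5 = 32
Verification: sum of C(6,k) for even k = 1 + 15 + 15 + 1 = 32
Result = 32


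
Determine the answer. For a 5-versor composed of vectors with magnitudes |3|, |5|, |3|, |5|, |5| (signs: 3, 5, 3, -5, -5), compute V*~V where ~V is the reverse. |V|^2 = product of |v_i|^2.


Each vector v_i has |v_i|^2 = s_i^2
Squared scales: 3^2 = 9, 5^2 = 25, 3^2 = 9, (-5)^2 = 25, (-5)^2 = 25
|V|^2 = 9 * 25 * 9 * 25 * 25
= 1265625


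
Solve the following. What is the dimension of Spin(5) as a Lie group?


Spin(n) double-covers SO(n); both have Lie algebra so(n) of dimension n(n-1)/2.
n = 5
n(n-1) = 5 * 4 = 20
dim Spin(5) = 20/2 = 10


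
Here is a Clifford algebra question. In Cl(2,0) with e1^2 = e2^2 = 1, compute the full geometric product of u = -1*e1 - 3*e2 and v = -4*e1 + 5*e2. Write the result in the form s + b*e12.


Expand: (-1*e1 - 3*e2)(-4*e1 + 5*e2)
= (-1)*(-4)*e1e1 + (-1)*5*e1e2 + (-3)*(-4)*e2e1 + (-3)*5*e2e2
Using e1^2 = e2^2 = 1, e2e1 = -e1e2:
Scalar part s = (-1)*(-4) + (-3)*5 = 4 + (-15) = -11
Bivector part b = (-1)*5 - (-3)*(-4) = -5 - 12 = -17
uv = -11 - 17*e12


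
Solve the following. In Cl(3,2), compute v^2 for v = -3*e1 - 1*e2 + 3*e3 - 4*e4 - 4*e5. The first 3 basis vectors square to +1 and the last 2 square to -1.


v^2 = sum of c_i^2 * e_i^2
Positive signature terms (e_i^2 = +1): (-3)^2 + (-1)^2 + 3^2 = 19
Negative signature terms (e_j^2 = -1): (-4)^2 + (-4)^2 = 32
v^2 = 19 - 32 = -13


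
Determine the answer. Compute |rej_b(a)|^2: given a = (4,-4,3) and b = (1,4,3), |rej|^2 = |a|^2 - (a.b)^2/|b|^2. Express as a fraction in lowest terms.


|a|^2 = 4^2 + (-4)^2 + 3^2 = 41
|b|^2 = 1^2 + 4^2 + 3^2 = 26
a . b = 4*1 + (-4)*4 + 3*3 = -3
(a.b)^2 = (-3)^2 = 9
|rej|^2 = 41 - 9/26
= (1066 - 9)/26
= 1057/26
In lowest terms: 1057/26


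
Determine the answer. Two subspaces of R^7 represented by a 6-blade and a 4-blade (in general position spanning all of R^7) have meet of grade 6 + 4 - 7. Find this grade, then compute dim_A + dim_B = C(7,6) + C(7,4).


Meet grade = grade(A) + grade(B) - n
= 6 + 4 - 7 = 3
C(7,6) = 7
C(7,4) = 35
dim_A + dim_B = 7 + 35 = 42


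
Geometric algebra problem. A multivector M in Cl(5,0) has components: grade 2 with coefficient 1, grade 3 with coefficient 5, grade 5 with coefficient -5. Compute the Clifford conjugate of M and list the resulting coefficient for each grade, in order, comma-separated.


Clifford conjugate sign for grade k: (-1)^(k(k+1)/2)
Grade 2: (-1)^(2*3/2) = (-1)^3 = -1, coeff 1 -> -1
Grade 3: (-1)^(3*4/2) = (-1)^6 = 1, coeff 5 -> 5
Grade 5: (-1)^(5*6/2) = (-1)^15 = -1, coeff -5 -> 5
Conjugated coefficients: -1, 5, 5


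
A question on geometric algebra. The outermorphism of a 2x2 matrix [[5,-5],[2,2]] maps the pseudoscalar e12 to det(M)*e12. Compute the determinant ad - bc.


The outermorphism of a linear map f sends e1^e2 to f(e1)^f(e2).
f(e1) = 5*e1 + 2*e2
f(e2) = -5*e1 + 2*e2
f(e1) ^ f(e2) = (5*e1 + 2*e2) ^ (-5*e1 + 2*e2)
= 5*2*e12 + 2*(-5)*e21
= (10 - (-10))*e12
= 20*e12
Coefficient = 20


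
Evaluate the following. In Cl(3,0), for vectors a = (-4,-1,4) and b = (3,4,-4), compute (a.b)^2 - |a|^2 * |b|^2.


a . b = (-4)*3 + (-1)*4 + 4*(-4)
= -12 + (-4) + (-16) = -32
|a|^2 = (-4)^2 + (-1)^2 + 4^2 = 33
|b|^2 = 3^2 + 4^2 + (-4)^2 = 41
(a.b)^2 = (-32)^2 = 1024
|a|^2 * |b|^2 = 33 * 41 = 1353
Result = 1024 - 1353 = -329


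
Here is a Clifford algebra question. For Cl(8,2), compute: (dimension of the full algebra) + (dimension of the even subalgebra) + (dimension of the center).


n = 8 + 2 = 10
Total dim = 2^10 = 1024
Even subalgebra dim = 2^9 = 512
n is even, so center dim = 1
Sum = 1024 + 512 + 1 = 1537


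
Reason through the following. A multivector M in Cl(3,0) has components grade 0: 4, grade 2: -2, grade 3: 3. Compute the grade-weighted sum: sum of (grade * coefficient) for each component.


Grade-weighted sum = sum of grade_k * coefficient_k
0*4 = 0
2*(-2) = -4
3*3 = 9
Total = 0 + (-4) + 9 = 5


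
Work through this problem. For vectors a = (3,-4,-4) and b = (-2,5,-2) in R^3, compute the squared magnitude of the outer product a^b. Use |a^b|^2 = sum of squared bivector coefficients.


a wedge b = (a1*b2 - a2*b1)*e12 + (a1*b3 - a3*b1)*e13 + (a2*b3 - a3*b2)*e23
e12 coeff: 3*5 - (-4)*(-2) = 15 - 8 = 7
e13 coeff: 3*(-2) - (-4)*(-2) = -6 - 8 = -14
e23 coeff: (-4)*(-2) - (-4)*5 = 8 - (-20) = 28
|a wedge b|^2 = 7^2 + (-14)^2 + 28^2
= 49 + 196 + 784
= 1029


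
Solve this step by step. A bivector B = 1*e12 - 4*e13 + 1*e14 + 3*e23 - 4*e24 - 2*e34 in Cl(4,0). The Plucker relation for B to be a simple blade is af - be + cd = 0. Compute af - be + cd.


Plucker relation: af - be + cd
a*f = 1*(-2) = -2
b*e = (-4)*(-4) = 16
c*d = 1*3 = 3
af - be + cd = -2 - 16 + 3
= -15


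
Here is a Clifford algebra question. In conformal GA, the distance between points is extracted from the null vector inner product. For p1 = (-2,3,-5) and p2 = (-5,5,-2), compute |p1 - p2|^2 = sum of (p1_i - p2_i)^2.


p1 - p2 = (3, -2, -3)
|p1 - p2|^2 = 3^2 + (-2)^2 + (-3)^2
= 9 + 4 + 9
= 22


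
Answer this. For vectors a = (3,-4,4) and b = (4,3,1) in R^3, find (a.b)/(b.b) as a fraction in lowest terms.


Projection coefficient = (a . b) / (b . b)
a . b = 3*4 + (-4)*3 + 4*1
= 12 + (-12) + 4 = 4
b . b = 4^2 + 3^2 + 1^2
= 16 + 9 + 1 = 26
Coefficient = 4/26
In lowest terms: 2/13


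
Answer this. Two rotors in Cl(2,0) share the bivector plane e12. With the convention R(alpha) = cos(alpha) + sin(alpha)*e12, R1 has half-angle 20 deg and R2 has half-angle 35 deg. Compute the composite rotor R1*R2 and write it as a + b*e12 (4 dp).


Same-plane rotors commute and their half-angles add:
R1*R2 = cos(a1 + a2) + sin(a1 + a2)*e12.
a1 + a2 = 20 + 35 = 55 deg
cos(55 deg) = 0.5736
sin(55 deg) = 0.8192
R1*R2 = 0.5736 + 0.8192*e12


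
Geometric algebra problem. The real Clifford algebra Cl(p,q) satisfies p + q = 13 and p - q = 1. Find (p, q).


We need p + q = 13 and p - q = 1.
Adding: 2p = 13 + 1 = 14, so p = 7.
Then q = 13 - 7 = 6.
(p, q) = (7, 6)


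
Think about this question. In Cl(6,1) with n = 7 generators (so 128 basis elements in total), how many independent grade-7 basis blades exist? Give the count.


Number of grade-k basis blades in Cl(p,q) with n = p + q is C(n, k).
n = 6 + 1 = 7
C(7, 7) = 7! / (7! * 0!)
= 5040 / (5040 * 1)
= 1


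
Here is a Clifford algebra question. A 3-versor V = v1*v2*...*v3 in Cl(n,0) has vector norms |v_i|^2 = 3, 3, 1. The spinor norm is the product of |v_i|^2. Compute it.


Spinor norm N(V) = |v1|^2 * |v2|^2 * ... * |v3|^2
= 3 * 3 * 1
Running product: 3, 9, 9
N(V) = 9


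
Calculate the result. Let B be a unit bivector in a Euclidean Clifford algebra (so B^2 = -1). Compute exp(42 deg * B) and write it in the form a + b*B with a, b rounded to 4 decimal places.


For a unit bivector B with B^2 = -1, the exponential series gives
e^(theta*B) = cos(theta) + sin(theta)*B (the GA analogue of Euler's formula).
theta = 42 degrees = 0.733038 rad
cos(42 deg) = 0.7431
sin(42 deg) = 0.6691
exp(theta*B) = 0.7431 + 0.6691*B


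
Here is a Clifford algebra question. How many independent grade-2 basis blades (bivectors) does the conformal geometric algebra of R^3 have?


The conformal model of R^3 uses Cl(4,1) with m = 3 + 2 = 5 generators.
Number of grade-2 blades = C(m, 2) = C(5, 2)
= 5*4/2 = 10


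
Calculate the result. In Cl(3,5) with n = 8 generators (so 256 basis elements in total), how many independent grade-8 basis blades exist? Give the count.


Number of grade-k basis blades in Cl(p,q) with n = p + q is C(n, k).
n = 3 + 5 = 8
C(8, 8) = 8! / (8! * 0!)
= 40320 / (40320 * 1)
= 1


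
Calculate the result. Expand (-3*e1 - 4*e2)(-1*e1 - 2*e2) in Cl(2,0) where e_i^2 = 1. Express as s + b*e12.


Expand: (-3*e1 - 4*e2)(-1*e1 - 2*e2)
= (-3)*(-1)*e1e1 + (-3)*(-2)*e1e2 + (-4)*(-1)*e2e1 + (-4)*(-2)*e2e2
Using e1^2 = e2^2 = 1, e2e1 = -e1e2:
Scalar part s = (-3)*(-1) + (-4)*(-2) = 3 + 8 = 11
Bivector part b = (-3)*(-2) - (-4)*(-1) = 6 - 4 = 2
uv = 11 + 2*e12


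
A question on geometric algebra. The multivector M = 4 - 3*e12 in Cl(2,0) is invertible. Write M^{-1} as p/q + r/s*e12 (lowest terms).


M = 4 - 3*e12, where e12^2 = -1.
Since M commutes with its reverse ~M = a - b*e12, M * ~M = a^2 - b^2*e12^2 = a^2 + b^2.
So M^{-1} = ~M / (a^2 + b^2) = (a - b*e12)/(a^2 + b^2).
a^2 + b^2 = 16 + 9 = 25
Scalar part = 4/25 = 4/25
Bivector coeff = 3/25 = 3/25
M^{-1} = 4/25 + 3/25*e12


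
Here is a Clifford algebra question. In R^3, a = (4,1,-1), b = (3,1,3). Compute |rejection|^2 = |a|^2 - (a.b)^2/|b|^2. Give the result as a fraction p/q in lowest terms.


|a|^2 = 4^2 + 1^2 + (-1)^2 = 18
|b|^2 = 3^2 + 1^2 + 3^2 = 19
a . b = 4*3 + 1*1 + (-1)*3 = 10
(a.b)^2 = 10^2 = 100
|rej|^2 = 18 - 100/19
= (342 - 100)/19
= 242/19
In lowest terms: 242/19


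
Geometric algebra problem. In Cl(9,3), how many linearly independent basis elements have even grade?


Even subalgebra dimension = 2^(n-1)
n = 9 + 3 = 12
2^(12 - 1) = 2^11 = 2048
Verification: sum of C(12,k) for even k = 1 + 66 + 495 + 924 + 495 + 66 + 1 = 2048
Result = 2048


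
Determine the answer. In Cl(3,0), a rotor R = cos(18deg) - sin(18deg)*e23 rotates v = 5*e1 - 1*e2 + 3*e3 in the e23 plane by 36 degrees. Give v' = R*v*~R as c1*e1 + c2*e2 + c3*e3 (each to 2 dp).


Rotor R = cos(18deg) - sin(18deg)*e23
Rotation angle theta = 2 * 18 = 36 degrees in the e23 plane (e2 -> e3).
The component perpendicular to the plane (e1) is invariant: v'_1 = v1 = 5.00
cos(36deg) = 0.8090, sin(36deg) = 0.5878
v'_2 = v2*cos(theta) - v3*sin(theta) = -1*0.8090 - 3*0.5878 = -2.57
v'_3 = v2*sin(theta) + v3*cos(theta) = -1*0.5878 + 3*0.8090 = 1.84
v' = 5.00*e1 - 2.57*e2 + 1.84*e3


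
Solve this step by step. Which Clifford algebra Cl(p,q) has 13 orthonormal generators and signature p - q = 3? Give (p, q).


We need p + q = 13 and p - q = 3.
Adding: 2p = 13 + 3 = 16, so p = 8.
Then q = 13 - 8 = 5.
(p, q) = (8, 5)


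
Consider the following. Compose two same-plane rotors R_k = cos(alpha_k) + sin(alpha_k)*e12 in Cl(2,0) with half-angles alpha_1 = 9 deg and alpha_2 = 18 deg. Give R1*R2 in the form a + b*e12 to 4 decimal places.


Same-plane rotors commute and their half-angles add:
R1*R2 = cos(a1 + a2) + sin(a1 + a2)*e12.
a1 + a2 = 9 + 18 = 27 deg
cos(27 deg) = 0.8910
sin(27 deg) = 0.4540
R1*R2 = 0.8910 + 0.4540*e12


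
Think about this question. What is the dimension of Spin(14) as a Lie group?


Spin(n) double-covers SO(n); both have Lie algebra so(n) of dimension n(n-1)/2.
n = 14
n(n-1) = 14 * 13 = 182
dim Spin(14) = 182/2 = 91


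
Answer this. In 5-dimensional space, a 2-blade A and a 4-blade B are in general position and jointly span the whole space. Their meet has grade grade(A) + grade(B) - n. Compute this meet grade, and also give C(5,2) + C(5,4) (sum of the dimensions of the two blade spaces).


Meet grade = grade(A) + grade(B) - n
= 2 + 4 - 5 = 1
C(5,2) = 10
C(5,4) = 5
dim_A + dim_B = 10 + 5 = 15


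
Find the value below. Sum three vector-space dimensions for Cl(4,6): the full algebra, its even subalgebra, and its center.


n = 4 + 6 = 10
Total dim = 2^10 = 1024
Even subalgebra dim = 2^9 = 512
n is even, so center dim = 1
Sum = 1024 + 512 + 1 = 1537


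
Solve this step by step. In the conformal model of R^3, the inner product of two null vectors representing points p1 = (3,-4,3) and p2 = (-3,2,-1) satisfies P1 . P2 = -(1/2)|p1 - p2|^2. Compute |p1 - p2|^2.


p1 - p2 = (6, -6, 4)
|p1 - p2|^2 = 6^2 + (-6)^2 + 4^2
= 36 + 36 + 16
= 88


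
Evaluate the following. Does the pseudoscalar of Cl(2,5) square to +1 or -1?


The pseudoscalar I = e1...e_n (product of all n generators) of Cl(p,q) satisfies I^2 = (-1)^(q + n(n-1)/2).
p = 2, q = 5, n = p + q = 7
n(n-1)/2 = 7 * 6 / 2 = 21
Exponent = q + n(n-1)/2 = 5 + 21 = 26
I^2 = (-1)^26 = +1


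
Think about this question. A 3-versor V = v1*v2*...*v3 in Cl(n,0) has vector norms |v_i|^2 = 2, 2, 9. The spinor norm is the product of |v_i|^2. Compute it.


Spinor norm N(V) = |v1|^2 * |v2|^2 * ... * |v3|^2
= 2 * 2 * 9
Running product: 2, 4, 36
N(V) = 36


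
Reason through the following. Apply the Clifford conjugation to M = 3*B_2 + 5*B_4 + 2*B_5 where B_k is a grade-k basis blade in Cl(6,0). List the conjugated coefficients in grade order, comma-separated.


Clifford conjugate sign for grade k: (-1)^(k(k+1)/2)
Grade 2: (-1)^(2*3/2) = (-1)^3 = -1, coeff 3 -> -3
Grade 4: (-1)^(4*5/2) = (-1)^10 = 1, coeff 5 -> 5
Grade 5: (-1)^(5*6/2) = (-1)^15 = -1, coeff 2 -> -2
Conjugated coefficients: -3, 5, -2


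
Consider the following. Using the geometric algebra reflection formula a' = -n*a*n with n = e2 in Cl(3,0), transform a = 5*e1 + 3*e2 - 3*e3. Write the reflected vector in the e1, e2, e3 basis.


Reflection formula: a' = -n*a*n, with n = e2 (unit vector, n^2 = 1).
For reflection through hyperplane perp to e2:
The component along e2 flips sign, others stay.
a = (5, 3, -3)
a' = (5, -3, -3)
a' = 5*e1 - 3*e2 - 3*e3


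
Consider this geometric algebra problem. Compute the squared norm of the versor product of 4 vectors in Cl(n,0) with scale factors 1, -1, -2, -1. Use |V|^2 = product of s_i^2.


Each vector v_i has |v_i|^2 = s_i^2
Squared scales: 1^2 = 1, (-1)^2 = 1, (-2)^2 = 4, (-1)^2 = 1
|V|^2 = 1 * 1 * 4 * 1
= 4


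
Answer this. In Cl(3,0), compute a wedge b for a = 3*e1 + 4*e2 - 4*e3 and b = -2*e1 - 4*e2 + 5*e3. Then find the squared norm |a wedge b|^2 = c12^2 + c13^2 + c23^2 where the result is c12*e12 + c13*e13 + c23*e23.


a wedge b = (a1*b2 - a2*b1)*e12 + (a1*b3 - a3*b1)*e13 + (a2*b3 - a3*b2)*e23
e12 coeff: 3*(-4) - 4*(-2) = -12 - (-8) = -4
e13 coeff: 3*5 - (-4)*(-2) = 15 - 8 = 7
e23 coeff: 4*5 - (-4)*(-4) = 20 - 16 = 4
|a wedge b|^2 = (-4)^2 + 7^2 + 4^2
= 16 + 49 + 16
= 81


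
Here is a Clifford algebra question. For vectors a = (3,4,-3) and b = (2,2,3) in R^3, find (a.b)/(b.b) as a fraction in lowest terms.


Projection coefficient = (a . b) / (b . b)
a . b = 3*2 + 4*2 + (-3)*3
= 6 + 8 + (-9) = 5
b . b = 2^2 + 2^2 + 3^2
= 4 + 4 + 9 = 17
Coefficient = 5/17
In lowest terms: 5/17


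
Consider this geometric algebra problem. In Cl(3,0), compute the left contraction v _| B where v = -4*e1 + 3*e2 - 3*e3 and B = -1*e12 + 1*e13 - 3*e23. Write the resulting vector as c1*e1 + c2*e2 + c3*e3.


Left contraction v _| B = <vB>_1 (grade-1 part of the geometric product vB).
Using e1_|e12 = e2, e2_|e12 = -e1, e1_|e13 = e3, e3_|e13 = -e1, e2_|e23 = e3, e3_|e23 = -e2:
e1 coeff: -v2*b12 - v3*b13 = -(3)*(-1) - (-3)*(1) = 6
e2 coeff: v1*b12 - v3*b23 = (-4)*(-1) - (-3)*(-3) = -5
e3 coeff: v1*b13 + v2*b23 = (-4)*(1) + (3)*(-3) = -13
v _| B = 6*e1 - 5*e2 - 13*e3


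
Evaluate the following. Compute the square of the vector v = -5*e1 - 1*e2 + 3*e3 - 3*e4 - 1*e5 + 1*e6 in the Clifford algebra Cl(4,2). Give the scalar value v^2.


v^2 = sum of c_i^2 * e_i^2
Positive signature terms (e_i^2 = +1): (-5)^2 + (-1)^2 + 3^2 + (-3)^2 = 44
Negative signature terms (e_j^2 = -1): (-1)^2 + 1^2 = 2
v^2 = 44 - 2 = 42


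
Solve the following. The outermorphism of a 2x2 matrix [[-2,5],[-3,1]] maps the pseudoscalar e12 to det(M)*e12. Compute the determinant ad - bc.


The outermorphism of a linear map f sends e1^e2 to f(e1)^f(e2).
f(e1) = -2*e1 - 3*e2
f(e2) = 5*e1 + 1*e2
f(e1) ^ f(e2) = (-2*e1 - 3*e2) ^ (5*e1 + 1*e2)
= (-2)*1*e12 + (-3)*5*e21
= (-2 - (-15))*e12
= 13*e12
Coefficient = 13


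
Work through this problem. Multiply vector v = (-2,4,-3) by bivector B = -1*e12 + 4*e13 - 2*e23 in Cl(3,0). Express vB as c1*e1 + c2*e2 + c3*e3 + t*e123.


vB has grade-1 (vector) and grade-3 (trivector) parts: vB = (v _| B) + (v ^ B).
Vector part <vB>_1:
  e1: -v2*b12 - v3*b13 = -(4)*(-1) - (-3)*(4) = 16
  e2: v1*b12 - v3*b23 = (-2)*(-1) - (-3)*(-2) = -4
  e3: v1*b13 + v2*b23 = (-2)*(4) + (4)*(-2) = -16
Trivector part <vB>_3:
  e123: v1*b23 - v2*b13 + v3*b12 = (-2)*(-2) - (4)*(4) + (-3)*(-1) = -9
vB = 16*e1 - 4*e2 - 16*e3 - 9*e123


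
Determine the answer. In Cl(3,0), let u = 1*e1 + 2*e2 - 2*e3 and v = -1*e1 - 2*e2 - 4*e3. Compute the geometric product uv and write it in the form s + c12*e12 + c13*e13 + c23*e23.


In Cl(3,0): e_i^2 = 1, e_ie_j = -e_je_i for i != j.
Scalar part = u . v = 1*(-1) + 2*(-2) + (-2)*(-4)
= -1 + (-4) + 8 = 3
e12 coeff = 1*(-2) - 2*(-1) = -2 - (-2) = 0
e13 coeff = 1*(-4) - (-2)*(-1) = -4 - 2 = -6
e23 coeff = 2*(-4) - (-2)*(-2) = -8 - 4 = -12
uv = 3 + 0*e12 - 6*e13 - 12*e23


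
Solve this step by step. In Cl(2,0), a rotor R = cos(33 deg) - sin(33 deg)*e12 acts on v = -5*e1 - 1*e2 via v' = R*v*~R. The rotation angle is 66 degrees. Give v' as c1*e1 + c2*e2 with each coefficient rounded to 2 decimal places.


Rotor R = cos(33deg) - sin(33deg)*e12
Rotation angle theta = 2 * 33 = 66 degrees
v' = R*v*~R rotates v by theta.
cos(66deg) = 0.4067, sin(66deg) = 0.9135
v'_1 = -5*cos(66deg) - (-1)*sin(66deg)
= -5*0.4067 - (-1)*0.9135
= -1.12
v'_2 = -5*sin(66deg) + (-1)*cos(66deg)
= -5*0.9135 + (-1)*0.4067
= -4.97
v' = -1.12*e1 - 4.97*e2


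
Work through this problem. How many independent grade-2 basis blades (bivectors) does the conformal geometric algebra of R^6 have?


The conformal model of R^6 uses Cl(7,1) with m = 6 + 2 = 8 generators.
Number of grade-2 blades = C(m, 2) = C(8, 2)
= 8*7/2 = 28


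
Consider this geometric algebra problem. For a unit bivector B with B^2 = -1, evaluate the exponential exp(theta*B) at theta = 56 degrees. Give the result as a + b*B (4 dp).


For a unit bivector B with B^2 = -1, the exponential series gives
e^(theta*B) = cos(theta) + sin(theta)*B (the GA analogue of Euler's formula).
theta = 56 degrees = 0.977384 rad
cos(56 deg) = 0.5592
sin(56 deg) = 0.8290
exp(theta*B) = 0.5592 + 0.8290*B


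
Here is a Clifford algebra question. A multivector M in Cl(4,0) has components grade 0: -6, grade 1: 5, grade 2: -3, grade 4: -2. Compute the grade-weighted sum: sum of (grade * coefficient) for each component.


Grade-weighted sum = sum of grade_k * coefficient_k
0*(-6) = 0
1*5 = 5
2*(-3) = -6
4*(-2) = -8
Total = 0 + 5 + (-6) + (-8) = -9


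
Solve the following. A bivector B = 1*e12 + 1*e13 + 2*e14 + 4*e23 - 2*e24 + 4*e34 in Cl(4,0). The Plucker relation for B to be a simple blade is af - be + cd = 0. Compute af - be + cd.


Plucker relation: af - be + cd
a*f = 1*4 = 4
b*e = 1*(-2) = -2
c*d = 2*4 = 8
af - be + cd = 4 - (-2) + 8
= 14


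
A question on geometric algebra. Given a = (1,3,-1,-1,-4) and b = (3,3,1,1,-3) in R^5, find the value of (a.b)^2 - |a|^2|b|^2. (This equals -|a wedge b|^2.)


a . b = 1*3 + 3*3 + (-1)*1 + (-1)*1 + (-4)*(-3)
= 3 + 9 + (-1) + (-1) + 12 = 22
|a|^2 = 1^2 + 3^2 + (-1)^2 + (-1)^2 + (-4)^2 = 28
|b|^2 = 3^2 + 3^2 + 1^2 + 1^2 + (-3)^2 = 29
(a.b)^2 = 22^2 = 484
|a|^2 * |b|^2 = 28 * 29 = 812
Result = 484 - 812 = -328


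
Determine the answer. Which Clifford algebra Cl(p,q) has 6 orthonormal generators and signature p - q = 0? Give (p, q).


We need p + q = 6 and p - q = 0.
Adding: 2p = 6 + 0 = 6, so p = 3.
Then q = 6 - 3 = 3.
(p, q) = (3, 3)


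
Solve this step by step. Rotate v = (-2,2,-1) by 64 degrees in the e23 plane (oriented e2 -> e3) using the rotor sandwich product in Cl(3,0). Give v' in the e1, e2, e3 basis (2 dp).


Rotor R = cos(32deg) - sin(32deg)*e23
Rotation angle theta = 2 * 32 = 64 degrees in the e23 plane (e2 -> e3).
The component perpendicular to the plane (e1) is invariant: v'_1 = v1 = -2.00
cos(64deg) = 0.4384, sin(64deg) = 0.8988
v'_2 = v2*cos(theta) - v3*sin(theta) = 2*0.4384 - (-1)*0.8988 = 1.78
v'_3 = v2*sin(theta) + v3*cos(theta) = 2*0.8988 + (-1)*0.4384 = 1.36
v' = -2.00*e1 + 1.78*e2 + 1.36*e3


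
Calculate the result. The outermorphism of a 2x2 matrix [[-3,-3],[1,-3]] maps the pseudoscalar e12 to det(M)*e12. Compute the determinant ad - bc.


The outermorphism of a linear map f sends e1^e2 to f(e1)^f(e2).
f(e1) = -3*e1 + 1*e2
f(e2) = -3*e1 - 3*e2
f(e1) ^ f(e2) = (-3*e1 + 1*e2) ^ (-3*e1 - 3*e2)
= (-3)*(-3)*e12 + 1*(-3)*e21
= (9 - (-3))*e12
= 12*e12
Coefficient = 12


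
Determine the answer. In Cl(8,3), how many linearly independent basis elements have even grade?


Even subalgebra dimension = 2^(n-1)
n = 8 + 3 = 11
2^(11 - 1) = 2^10 = 1024
Verification: sum of C(11,k) for even k = 1 + 55 + 330 + 462 + 165 + 11 = 1024
Result = 1024


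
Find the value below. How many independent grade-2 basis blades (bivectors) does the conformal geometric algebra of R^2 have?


The conformal model of R^2 uses Cl(3,1) with m = 2 + 2 = 4 generators.
Number of grade-2 blades = C(m, 2) = C(4, 2)
= 4*3/2 = 6


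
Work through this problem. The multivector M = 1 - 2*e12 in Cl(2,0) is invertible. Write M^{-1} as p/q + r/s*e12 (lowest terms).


M = 1 - 2*e12, where e12^2 = -1.
Since M commutes with its reverse ~M = a - b*e12, M * ~M = a^2 - b^2*e12^2 = a^2 + b^2.
So M^{-1} = ~M / (a^2 + b^2) = (a - b*e12)/(a^2 + b^2).
a^2 + b^2 = 1 + 4 = 5
Scalar part = 1/5 = 1/5
Bivector coeff = 2/5 = 2/5
M^{-1} = 1/5 + 2/5*e12


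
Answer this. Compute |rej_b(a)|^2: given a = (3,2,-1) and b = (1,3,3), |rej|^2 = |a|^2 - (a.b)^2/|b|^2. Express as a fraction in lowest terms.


|a|^2 = 3^2 + 2^2 + (-1)^2 = 14
|b|^2 = 1^2 + 3^2 + 3^2 = 19
a . b = 3*1 + 2*3 + (-1)*3 = 6
(a.b)^2 = 6^2 = 36
|rej|^2 = 14 - 36/19
= (266 - 36)/19
= 230/19
In lowest terms: 230/19


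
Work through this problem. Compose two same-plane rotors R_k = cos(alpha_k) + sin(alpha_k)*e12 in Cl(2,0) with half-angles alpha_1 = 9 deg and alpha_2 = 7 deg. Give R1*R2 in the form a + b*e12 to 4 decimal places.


Same-plane rotors commute and their half-angles add:
R1*R2 = cos(a1 + a2) + sin(a1 + a2)*e12.
a1 + a2 = 9 + 7 = 16 deg
cos(16 deg) = 0.9613
sin(16 deg) = 0.2756
R1*R2 = 0.9613 + 0.2756*e12


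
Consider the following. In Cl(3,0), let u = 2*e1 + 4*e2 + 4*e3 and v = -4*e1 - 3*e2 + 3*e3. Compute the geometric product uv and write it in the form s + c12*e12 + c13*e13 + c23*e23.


In Cl(3,0): e_i^2 = 1, e_ie_j = -e_je_i for i != j.
Scalar part = u . v = 2*(-4) + 4*(-3) + 4*3
= -8 + (-12) + 12 = -8
e12 coeff = 2*(-3) - 4*(-4) = -6 - (-16) = 10
e13 coeff = 2*3 - 4*(-4) = 6 - (-16) = 22
e23 coeff = 4*3 - 4*(-3) = 12 - (-12) = 24
uv = -8 + 10*e12 + 22*e13 + 24*e23


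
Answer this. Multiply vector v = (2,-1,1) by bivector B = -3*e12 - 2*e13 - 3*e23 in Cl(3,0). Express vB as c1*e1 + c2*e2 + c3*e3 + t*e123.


vB has grade-1 (vector) and grade-3 (trivector) parts: vB = (v _| B) + (v ^ B).
Vector part <vB>_1:
  e1: -v2*b12 - v3*b13 = -(-1)*(-3) - (1)*(-2) = -1
  e2: v1*b12 - v3*b23 = (2)*(-3) - (1)*(-3) = -3
  e3: v1*b13 + v2*b23 = (2)*(-2) + (-1)*(-3) = -1
Trivector part <vB>_3:
  e123: v1*b23 - v2*b13 + v3*b12 = (2)*(-3) - (-1)*(-2) + (1)*(-3) = -11
vB = -1*e1 - 3*e2 - 1*e3 - 11*e123


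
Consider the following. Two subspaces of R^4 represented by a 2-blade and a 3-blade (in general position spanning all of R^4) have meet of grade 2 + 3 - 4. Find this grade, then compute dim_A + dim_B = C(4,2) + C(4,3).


Meet grade = grade(A) + grade(B) - n
= 2 + 3 - 4 = 1
C(4,2) = 6
C(4,3) = 4
dim_A + dim_B = 6 + 4 = 10


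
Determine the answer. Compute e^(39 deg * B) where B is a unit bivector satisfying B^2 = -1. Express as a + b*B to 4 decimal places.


For a unit bivector B with B^2 = -1, the exponential series gives
e^(theta*B) = cos(theta) + sin(theta)*B (the GA analogue of Euler's formula).
theta = 39 degrees = 0.680678 rad
cos(39 deg) = 0.7771
sin(39 deg) = 0.6293
exp(theta*B) = 0.7771 + 0.6293*B


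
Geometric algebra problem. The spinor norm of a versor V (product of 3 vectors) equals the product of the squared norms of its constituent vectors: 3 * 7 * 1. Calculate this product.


Spinor norm N(V) = |v1|^2 * |v2|^2 * ... * |v3|^2
= 3 * 7 * 1
Running product: 3, 21, 21
N(V) = 21


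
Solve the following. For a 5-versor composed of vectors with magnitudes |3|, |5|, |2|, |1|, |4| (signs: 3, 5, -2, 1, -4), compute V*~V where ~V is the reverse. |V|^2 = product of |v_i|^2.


Each vector v_i has |v_i|^2 = s_i^2
Squared scales: 3^2 = 9, 5^2 = 25, (-2)^2 = 4, 1^2 = 1, (-4)^2 = 16
|V|^2 = 9 * 25 * 4 * 1 * 16
= 14400


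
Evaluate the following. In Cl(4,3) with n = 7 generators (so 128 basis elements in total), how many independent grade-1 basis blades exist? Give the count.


Number of grade-k basis blades in Cl(p,q) with n = p + q is C(n, k).
n = 4 + 3 = 7
C(7, 1) = 7! / (1! * 6!)
= 5040 / (1 * 720)
= 7


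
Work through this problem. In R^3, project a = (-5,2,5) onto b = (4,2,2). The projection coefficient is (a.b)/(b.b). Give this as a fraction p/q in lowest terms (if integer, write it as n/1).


Projection coefficient = (a . b) / (b . b)
a . b = (-5)*4 + 2*2 + 5*2
= -20 + 4 + 10 = -6
b . b = 4^2 + 2^2 + 2^2
= 16 + 4 + 4 = 24
Coefficient = -6/24
In lowest terms: -1/4


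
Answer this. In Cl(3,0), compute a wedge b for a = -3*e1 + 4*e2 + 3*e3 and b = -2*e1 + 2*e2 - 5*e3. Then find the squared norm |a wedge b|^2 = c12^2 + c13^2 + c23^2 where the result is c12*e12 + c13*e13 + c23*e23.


a wedge b = (a1*b2 - a2*b1)*e12 + (a1*b3 - a3*b1)*e13 + (a2*b3 - a3*b2)*e23
e12 coeff: (-3)*2 - 4*(-2) = -6 - (-8) = 2
e13 coeff: (-3)*(-5) - 3*(-2) = 15 - (-6) = 21
e23 coeff: 4*(-5) - 3*2 = -20 - 6 = -26
|a wedge b|^2 = 2^2 + 21^2 + (-26)^2
= 4 + 441 + 676
= 1121


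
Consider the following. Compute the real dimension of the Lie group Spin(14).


Spin(n) double-covers SO(n); both have Lie algebra so(n) of dimension n(n-1)/2.
n = 14
n(n-1) = 14 * 13 = 182
dim Spin(14) = 182/2 = 91


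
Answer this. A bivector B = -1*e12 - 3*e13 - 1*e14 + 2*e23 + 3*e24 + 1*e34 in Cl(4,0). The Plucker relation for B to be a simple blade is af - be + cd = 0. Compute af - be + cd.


Plucker relation: af - be + cd
a*f = (-1)*1 = -1
b*e = (-3)*3 = -9
c*d = (-1)*2 = -2
af - be + cd = -1 - (-9) + (-2)
= 6


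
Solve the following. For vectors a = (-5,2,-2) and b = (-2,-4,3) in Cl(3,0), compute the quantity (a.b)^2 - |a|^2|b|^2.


a . b = (-5)*(-2) + 2*(-4) + (-2)*3
= 10 + (-8) + (-6) = -4
|a|^2 = (-5)^2 + 2^2 + (-2)^2 = 33
|b|^2 = (-2)^2 + (-4)^2 + 3^2 = 29
(a.b)^2 = (-4)^2 = 16
|a|^2 * |b|^2 = 33 * 29 = 957
Result = 16 - 957 = -941


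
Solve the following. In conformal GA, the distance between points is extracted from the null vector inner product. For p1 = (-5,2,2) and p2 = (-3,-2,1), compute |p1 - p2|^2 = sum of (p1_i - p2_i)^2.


p1 - p2 = (-2, 4, 1)
|p1 - p2|^2 = (-2)^2 + 4^2 + 1^2
= 4 + 16 + 1
= 21


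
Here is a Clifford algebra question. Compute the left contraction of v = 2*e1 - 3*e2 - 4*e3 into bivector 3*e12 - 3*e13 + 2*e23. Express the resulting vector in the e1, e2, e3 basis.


Left contraction v _| B = <vB>_1 (grade-1 part of the geometric product vB).
Using e1_|e12 = e2, e2_|e12 = -e1, e1_|e13 = e3, e3_|e13 = -e1, e2_|e23 = e3, e3_|e23 = -e2:
e1 coeff: -v2*b12 - v3*b13 = -(-3)*(3) - (-4)*(-3) = -3
e2 coeff: v1*b12 - v3*b23 = (2)*(3) - (-4)*(2) = 14
e3 coeff: v1*b13 + v2*b23 = (2)*(-3) + (-3)*(2) = -12
v _| B = -3*e1 + 14*e2 - 12*e3


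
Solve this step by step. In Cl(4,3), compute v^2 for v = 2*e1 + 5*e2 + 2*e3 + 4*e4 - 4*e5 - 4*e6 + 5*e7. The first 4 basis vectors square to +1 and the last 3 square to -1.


v^2 = sum of c_i^2 * e_i^2
Positive signature terms (e_i^2 = +1): 2^2 + 5^2 + 2^2 + 4^2 = 49
Negative signature terms (e_j^2 = -1): (-4)^2 + (-4)^2 + 5^2 = 57
v^2 = 49 - 57 = -8


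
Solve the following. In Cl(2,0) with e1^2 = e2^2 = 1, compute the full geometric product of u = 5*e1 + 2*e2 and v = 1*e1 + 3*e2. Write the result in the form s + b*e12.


Expand: (5*e1 + 2*e2)(1*e1 + 3*e2)
= 5*1*e1e1 + 5*3*e1e2 + 2*1*e2e1 + 2*3*e2e2
Using e1^2 = e2^2 = 1, e2e1 = -e1e2:
Scalar part s = 5*1 + 2*3 = 5 + 6 = 11
Bivector part b = 5*3 - 2*1 = 15 - 2 = 13
uv = 11 + 13*e12


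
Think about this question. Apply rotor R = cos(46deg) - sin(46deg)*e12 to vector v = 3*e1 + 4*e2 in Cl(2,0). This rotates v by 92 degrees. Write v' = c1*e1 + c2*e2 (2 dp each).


Rotor R = cos(46deg) - sin(46deg)*e12
Rotation angle theta = 2 * 46 = 92 degrees
v' = R*v*~R rotates v by theta.
cos(92deg) = -0.0349, sin(92deg) = 0.9994
v'_1 = 3*cos(92deg) - 4*sin(92deg)
= 3*(-0.0349) - 4*0.9994
= -4.10
v'_2 = 3*sin(92deg) + 4*cos(92deg)
= 3*0.9994 + 4*(-0.0349)
= 2.86
v' = -4.10*e1 + 2.86*e2


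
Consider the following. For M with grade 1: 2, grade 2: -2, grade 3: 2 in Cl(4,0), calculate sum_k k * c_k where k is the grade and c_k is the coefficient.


Grade-weighted sum = sum of grade_k * coefficient_k
1*2 = 2
2*(-2) = -4
3*2 = 6
Total = 2 + (-4) + 6 = 4


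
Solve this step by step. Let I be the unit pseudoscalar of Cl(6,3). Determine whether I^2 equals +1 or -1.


The pseudoscalar I = e1...e_n (product of all n generators) of Cl(p,q) satisfies I^2 = (-1)^(q + n(n-1)/2).
p = 6, q = 3, n = p + q = 9
n(n-1)/2 = 9 * 8 / 2 = 36
Exponent = q + n(n-1)/2 = 3 + 36 = 39
I^2 = (-1)^39 = -1


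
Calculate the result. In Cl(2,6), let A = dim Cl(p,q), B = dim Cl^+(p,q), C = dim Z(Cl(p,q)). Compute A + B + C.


n = 2 + 6 = 8
Total dim = 2^8 = 256
Even subalgebra dim = 2^7 = 128
n is even, so center dim = 1
Sum = 256 + 128 + 1 = 385


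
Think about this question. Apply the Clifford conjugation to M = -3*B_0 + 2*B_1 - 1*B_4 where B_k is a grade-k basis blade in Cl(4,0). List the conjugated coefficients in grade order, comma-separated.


Clifford conjugate sign for grade k: (-1)^(k(k+1)/2)
Grade 0: (-1)^(0*1/2) = (-1)^0 = 1, coeff -3 -> -3
Grade 1: (-1)^(1*2/2) = (-1)^1 = -1, coeff 2 -> -2
Grade 4: (-1)^(4*5/2) = (-1)^10 = 1, coeff -1 -> -1
Conjugated coefficients: -3, -2, -1


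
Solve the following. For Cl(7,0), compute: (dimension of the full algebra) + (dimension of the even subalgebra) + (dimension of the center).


n = 7 + 0 = 7
Total dim = 2^7 = 128
Even subalgebra dim = 2^6 = 64
n is odd, so center dim = 2
Sum = 128 + 64 + 2 = 194


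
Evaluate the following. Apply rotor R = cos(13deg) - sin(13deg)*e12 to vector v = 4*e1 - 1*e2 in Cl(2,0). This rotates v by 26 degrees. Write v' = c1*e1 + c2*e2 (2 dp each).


Rotor R = cos(13deg) - sin(13deg)*e12
Rotation angle theta = 2 * 13 = 26 degrees
v' = R*v*~R rotates v by theta.
cos(26deg) = 0.8988, sin(26deg) = 0.4384
v'_1 = 4*cos(26deg) - (-1)*sin(26deg)
= 4*0.8988 - (-1)*0.4384
= 4.03
v'_2 = 4*sin(26deg) + (-1)*cos(26deg)
= 4*0.4384 + (-1)*0.8988
= 0.85
v' = 4.03*e1 + 0.85*e2


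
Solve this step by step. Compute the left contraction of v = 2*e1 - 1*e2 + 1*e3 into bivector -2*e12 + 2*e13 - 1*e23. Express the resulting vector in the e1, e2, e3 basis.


Left contraction v _| B = <vB>_1 (grade-1 part of the geometric product vB).
Using e1_|e12 = e2, e2_|e12 = -e1, e1_|e13 = e3, e3_|e13 = -e1, e2_|e23 = e3, e3_|e23 = -e2:
e1 coeff: -v2*b12 - v3*b13 = -(-1)*(-2) - (1)*(2) = -4
e2 coeff: v1*b12 - v3*b23 = (2)*(-2) - (1)*(-1) = -3
e3 coeff: v1*b13 + v2*b23 = (2)*(2) + (-1)*(-1) = 5
v _| B = -4*e1 - 3*e2 + 5*e3


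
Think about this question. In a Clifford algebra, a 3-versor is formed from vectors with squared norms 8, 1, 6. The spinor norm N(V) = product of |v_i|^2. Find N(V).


Spinor norm N(V) = |v1|^2 * |v2|^2 * ... * |v3|^2
= 8 * 1 * 6
Running product: 8, 8, 48
N(V) = 48


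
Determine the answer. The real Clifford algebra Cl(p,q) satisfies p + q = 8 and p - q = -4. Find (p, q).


We need p + q = 8 and p - q = -4.
Adding: 2p = 8 + (-4) = 4, so p = 2.
Then q = 8 - 2 = 6.
(p, q) = (2, 6)
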